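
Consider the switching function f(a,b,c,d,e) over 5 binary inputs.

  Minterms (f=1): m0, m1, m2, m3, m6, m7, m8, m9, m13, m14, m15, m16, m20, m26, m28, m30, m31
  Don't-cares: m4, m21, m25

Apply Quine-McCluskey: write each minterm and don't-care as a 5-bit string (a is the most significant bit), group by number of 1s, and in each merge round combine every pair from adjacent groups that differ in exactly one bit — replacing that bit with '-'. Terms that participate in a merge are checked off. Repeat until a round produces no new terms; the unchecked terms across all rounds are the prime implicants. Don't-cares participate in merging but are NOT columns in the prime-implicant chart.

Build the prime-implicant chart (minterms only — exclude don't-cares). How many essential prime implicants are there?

4

size-2^0 implicants → 00000(✓)  00001(✓)  00010(✓)  00011(✓)  00100(✓)  00110(✓)  00111(✓)  01000(✓)  01001(✓)  01101(✓)  01110(✓)  01111(✓)  10000(✓)  10100(✓)  10101(✓)  11001(✓)  11010(✓)  11100(✓)  11110(✓)  11111(✓)
size-2^1 implicants → -0000(✓)  -0100(✓)  -1001  -1110(✓)  -1111(✓)  0-000(✓)  0-001(✓)  0-110(✓)  0-111(✓)  00-00(✓)  00-10(✓)  00-11(✓)  000-0(✓)  000-1(✓)  0000-(✓)  0001-(✓)  001-0(✓)  0011-(✓)  01-01  0100-(✓)  011-1  0111-(✓)  1-100  10-00(✓)  1010-  11-10  111-0  1111-(✓)
size-2^2 implicants → -0-00  -111-  0-00-  0-11-  00--0  00-1-  000--
Unchecked terms (primes): -0-00, -1001, -111-, 0-00-, 0-11-, 00--0, 00-1-, 000--, 01-01, 011-1, 1-100, 1010-, 11-10, 111-0
Minterm coverage:
  m0 ⊆ -0-00,0-00-,00--0,000--
  m1 ⊆ 0-00-,000--
  m2 ⊆ 00--0,00-1-,000--
  m3 ⊆ 00-1-,000--
  m6 ⊆ 0-11-,00--0,00-1-
  m7 ⊆ 0-11-,00-1-
  m8 ⊆ 0-00- [E]
  m9 ⊆ -1001,0-00-,01-01
  m13 ⊆ 01-01,011-1
  m14 ⊆ -111-,0-11-
  m15 ⊆ -111-,0-11-,011-1
  m16 ⊆ -0-00 [E]
  m20 ⊆ -0-00,1-100,1010-
  m26 ⊆ 11-10 [E]
  m28 ⊆ 1-100,111-0
  m30 ⊆ -111-,11-10,111-0
  m31 ⊆ -111- [E]
E = {-0-00, -111-, 0-00-, 11-10}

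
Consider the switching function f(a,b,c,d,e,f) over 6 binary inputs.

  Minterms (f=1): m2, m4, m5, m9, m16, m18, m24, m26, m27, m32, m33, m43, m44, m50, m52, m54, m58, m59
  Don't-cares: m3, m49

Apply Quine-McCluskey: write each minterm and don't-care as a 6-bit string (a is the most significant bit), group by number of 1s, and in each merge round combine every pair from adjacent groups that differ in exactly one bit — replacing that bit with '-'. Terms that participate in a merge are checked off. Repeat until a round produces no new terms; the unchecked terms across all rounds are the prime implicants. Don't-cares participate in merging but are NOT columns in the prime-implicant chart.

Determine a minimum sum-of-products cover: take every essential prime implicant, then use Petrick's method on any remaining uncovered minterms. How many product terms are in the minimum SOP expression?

[col 0] 000010*, 000011*, 000100*, 000101*, 001001, 010000*, 010010*, 011000*, 011010*, 011011*, 100000*, 100001*, 101011*, 101100, 110001*, 110010*, 110100*, 110110*, 111010*, 111011*
[col 1] -10010*, -11010*, -11011*, 0-0010, 00001-, 00010-, 01-000*, 01-010*, 0100-0*, 0110-0*, 01101-*, 1-0001, 1-1011, 10000-, 11-010*, 110-10, 1101-0, 11101-*
[col 2] -1-010, -1101-, 01-0-0
Prime implicants: -1-010, -1101-, 0-0010, 00001-, 00010-, 001001, 01-0-0, 1-0001, 1-1011, 10000-, 101100, 110-10, 1101-0
PI chart (minterm → PIs covering it):
  2 | 0-0010,00001-
  4 | 00010-  (sole → essential)
  5 | 00010-  (sole → essential)
  9 | 001001  (sole → essential)
  16 | 01-0-0  (sole → essential)
  18 | -1-010,0-0010,01-0-0
  24 | 01-0-0  (sole → essential)
  26 | -1-010,-1101-,01-0-0
  27 | -1101-  (sole → essential)
  32 | 10000-  (sole → essential)
  33 | 1-0001,10000-
  43 | 1-1011  (sole → essential)
  44 | 101100  (sole → essential)
  50 | -1-010,110-10
  52 | 1101-0  (sole → essential)
  54 | 110-10,1101-0
  58 | -1-010,-1101-
  59 | -1101-,1-1011
Essential prime implicants: -1101-, 00010-, 001001, 01-0-0, 1-1011, 10000-, 101100, 1101-0
Petrick residual → -1-010, 0-0010
Minimum SOP uses 10 PIs: bd'ef' + bcd'e + a'c'd'ef' + a'b'c'de' + a'b'cd'e'f + a'bd'f' + acd'ef + ab'c'd'e' + ab'cde'f' + abc'df'

10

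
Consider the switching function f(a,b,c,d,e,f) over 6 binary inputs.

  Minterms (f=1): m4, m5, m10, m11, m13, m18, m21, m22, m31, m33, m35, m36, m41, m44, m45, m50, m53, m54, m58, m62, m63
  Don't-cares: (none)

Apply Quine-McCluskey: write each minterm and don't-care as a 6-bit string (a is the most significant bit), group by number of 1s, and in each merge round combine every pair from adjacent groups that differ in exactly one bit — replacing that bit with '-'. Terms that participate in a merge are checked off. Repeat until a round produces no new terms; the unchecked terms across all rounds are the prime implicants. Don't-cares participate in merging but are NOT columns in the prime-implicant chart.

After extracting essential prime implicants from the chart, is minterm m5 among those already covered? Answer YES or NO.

Round 0: 000100✓ 000101✓ 001010✓ 001011✓ 001101✓ 010010✓ 010101✓ 010110✓ 011111✓ 100001✓ 100011✓ 100100✓ 101001✓ 101100✓ 101101✓ 110010✓ 110101✓ 110110✓ 111010✓ 111110✓ 111111✓
Round 1: -00100 -01101 -10010✓ -10101 -10110✓ -11111 0-0101 00-101 00010- 00101- 010-10✓ 10-001 10-100 1000-1 101-01 10110- 11-010✓ 11-110✓ 110-10✓ 111-10✓ 11111-
Round 2: -10-10 11--10
PIs = {-00100, -01101, -10-10, -10101, -11111, 0-0101, 00-101, 00010-, 00101-, 10-001, 10-100, 1000-1, 101-01, 10110-, 11--10, 11111-}
Coverage chart:
  m4: -00100,00010-
  m5: 0-0101,00-101,00010-
  m10: 00101- ←essential
  m11: 00101- ←essential
  m13: -01101,00-101
  m18: -10-10 ←essential
  m21: -10101,0-0101
  m22: -10-10 ←essential
  m31: -11111 ←essential
  m33: 10-001,1000-1
  m35: 1000-1 ←essential
  m36: -00100,10-100
  m41: 10-001,101-01
  m44: 10-100,10110-
  m45: -01101,101-01,10110-
  m50: -10-10,11--10
  m53: -10101 ←essential
  m54: -10-10,11--10
  m58: 11--10 ←essential
  m62: 11--10,11111-
  m63: -11111,11111-
Essential: -10-10, -10101, -11111, 00101-, 1000-1, 11--10

NO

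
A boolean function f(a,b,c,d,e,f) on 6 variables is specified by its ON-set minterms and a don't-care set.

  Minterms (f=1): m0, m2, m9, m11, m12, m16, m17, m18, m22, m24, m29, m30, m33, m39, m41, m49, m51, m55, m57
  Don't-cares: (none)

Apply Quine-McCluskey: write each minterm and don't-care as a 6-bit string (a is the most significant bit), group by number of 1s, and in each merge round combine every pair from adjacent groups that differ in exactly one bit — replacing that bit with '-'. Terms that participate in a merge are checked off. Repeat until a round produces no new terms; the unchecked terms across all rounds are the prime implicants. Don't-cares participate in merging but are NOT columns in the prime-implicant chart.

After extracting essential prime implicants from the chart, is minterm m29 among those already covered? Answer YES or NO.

size-2^0 implicants → 000000(✓)  000010(✓)  001001(✓)  001011(✓)  001100  010000(✓)  010001(✓)  010010(✓)  010110(✓)  011000(✓)  011101  011110(✓)  100001(✓)  100111(✓)  101001(✓)  110001(✓)  110011(✓)  110111(✓)  111001(✓)
size-2^1 implicants → -01001  -10001  0-0000(✓)  0-0010(✓)  0000-0(✓)  0010-1  01-000  01-110  010-10  0100-0(✓)  01000-  1-0001(✓)  1-0111  1-1001(✓)  10-001(✓)  11-001(✓)  110-11  1100-1
size-2^2 implicants → 0-00-0  1--001
Unchecked terms (primes): -01001, -10001, 0-00-0, 0010-1, 001100, 01-000, 01-110, 010-10, 01000-, 011101, 1--001, 1-0111, 110-11, 1100-1
Minterm coverage:
  m0 ⊆ 0-00-0 [E]
  m2 ⊆ 0-00-0 [E]
  m9 ⊆ -01001,0010-1
  m11 ⊆ 0010-1 [E]
  m12 ⊆ 001100 [E]
  m16 ⊆ 0-00-0,01-000,01000-
  m17 ⊆ -10001,01000-
  m18 ⊆ 0-00-0,010-10
  m22 ⊆ 01-110,010-10
  m24 ⊆ 01-000 [E]
  m29 ⊆ 011101 [E]
  m30 ⊆ 01-110 [E]
  m33 ⊆ 1--001 [E]
  m39 ⊆ 1-0111 [E]
  m41 ⊆ -01001,1--001
  m49 ⊆ -10001,1--001,1100-1
  m51 ⊆ 110-11,1100-1
  m55 ⊆ 1-0111,110-11
  m57 ⊆ 1--001 [E]
E = {0-00-0, 0010-1, 001100, 01-000, 01-110, 011101, 1--001, 1-0111}

YES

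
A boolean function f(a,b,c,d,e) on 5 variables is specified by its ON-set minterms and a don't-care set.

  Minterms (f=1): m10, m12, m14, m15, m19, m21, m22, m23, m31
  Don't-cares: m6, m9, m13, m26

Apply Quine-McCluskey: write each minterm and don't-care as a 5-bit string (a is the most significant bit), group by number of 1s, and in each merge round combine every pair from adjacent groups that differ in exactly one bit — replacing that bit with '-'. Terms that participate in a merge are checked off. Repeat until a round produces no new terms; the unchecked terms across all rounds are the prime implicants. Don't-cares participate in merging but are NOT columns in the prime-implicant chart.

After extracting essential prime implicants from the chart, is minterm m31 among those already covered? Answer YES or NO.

size-2^0 implicants → 00110(✓)  01001(✓)  01010(✓)  01100(✓)  01101(✓)  01110(✓)  01111(✓)  10011(✓)  10101(✓)  10110(✓)  10111(✓)  11010(✓)  11111(✓)
size-2^1 implicants → -0110  -1010  -1111  0-110  01-01  01-10  011-0(✓)  011-1(✓)  0110-(✓)  0111-(✓)  1-111  10-11  101-1  1011-
size-2^2 implicants → 011--
Unchecked terms (primes): -0110, -1010, -1111, 0-110, 01-01, 01-10, 011--, 1-111, 10-11, 101-1, 1011-
Minterm coverage:
  m10 ⊆ -1010,01-10
  m12 ⊆ 011-- [E]
  m14 ⊆ 0-110,01-10,011--
  m15 ⊆ -1111,011--
  m19 ⊆ 10-11 [E]
  m21 ⊆ 101-1 [E]
  m22 ⊆ -0110,1011-
  m23 ⊆ 1-111,10-11,101-1,1011-
  m31 ⊆ -1111,1-111
E = {011--, 10-11, 101-1}

NO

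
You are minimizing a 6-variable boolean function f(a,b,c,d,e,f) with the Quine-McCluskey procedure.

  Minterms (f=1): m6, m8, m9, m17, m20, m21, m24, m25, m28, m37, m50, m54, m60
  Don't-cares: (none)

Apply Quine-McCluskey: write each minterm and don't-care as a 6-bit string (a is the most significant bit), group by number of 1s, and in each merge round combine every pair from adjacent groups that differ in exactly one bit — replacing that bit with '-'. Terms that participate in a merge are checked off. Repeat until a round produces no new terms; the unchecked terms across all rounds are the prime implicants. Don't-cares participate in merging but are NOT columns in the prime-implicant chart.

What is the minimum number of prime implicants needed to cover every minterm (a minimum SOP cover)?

Round 0: 000110 001000✓ 001001✓ 010001✓ 010100✓ 010101✓ 011000✓ 011001✓ 011100✓ 100101 110010✓ 110110✓ 111100✓
Round 1: -11100 0-1000✓ 0-1001✓ 00100-✓ 01-001 01-100 010-01 01010- 011-00 01100-✓ 110-10
Round 2: 0-100-
PIs = {-11100, 0-100-, 000110, 01-001, 01-100, 010-01, 01010-, 011-00, 100101, 110-10}
Coverage chart:
  m6: 000110 ←essential
  m8: 0-100- ←essential
  m9: 0-100- ←essential
  m17: 01-001,010-01
  m20: 01-100,01010-
  m21: 010-01,01010-
  m24: 0-100-,011-00
  m25: 0-100-,01-001
  m28: -11100,01-100,011-00
  m37: 100101 ←essential
  m50: 110-10 ←essential
  m54: 110-10 ←essential
  m60: -11100 ←essential
Essential: -11100, 0-100-, 000110, 100101, 110-10
Petrick residual → 01-001, 01010-
Min cover (7 terms): bcde'f' + a'cd'e' + a'b'c'def' + a'bd'e'f + a'bc'de' + ab'c'de'f + abc'ef'

7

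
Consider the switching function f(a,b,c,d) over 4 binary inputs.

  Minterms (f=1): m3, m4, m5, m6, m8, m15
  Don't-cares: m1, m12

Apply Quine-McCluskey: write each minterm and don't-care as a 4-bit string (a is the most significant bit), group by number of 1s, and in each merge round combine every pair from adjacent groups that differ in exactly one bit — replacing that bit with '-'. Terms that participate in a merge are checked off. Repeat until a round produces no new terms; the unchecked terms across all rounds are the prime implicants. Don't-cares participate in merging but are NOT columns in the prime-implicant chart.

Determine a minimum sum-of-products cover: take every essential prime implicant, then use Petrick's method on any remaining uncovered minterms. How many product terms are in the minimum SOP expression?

Round 0: 0001✓ 0011✓ 0100✓ 0101✓ 0110✓ 1000✓ 1100✓ 1111
Round 1: -100 0-01 00-1 01-0 010- 1-00
PIs = {-100, 0-01, 00-1, 01-0, 010-, 1-00, 1111}
Coverage chart:
  m3: 00-1 ←essential
  m4: -100,01-0,010-
  m5: 0-01,010-
  m6: 01-0 ←essential
  m8: 1-00 ←essential
  m15: 1111 ←essential
Essential: 00-1, 01-0, 1-00, 1111
Petrick residual → 0-01
Min cover (5 terms): a'c'd + a'b'd + a'bd' + ac'd' + abcd

5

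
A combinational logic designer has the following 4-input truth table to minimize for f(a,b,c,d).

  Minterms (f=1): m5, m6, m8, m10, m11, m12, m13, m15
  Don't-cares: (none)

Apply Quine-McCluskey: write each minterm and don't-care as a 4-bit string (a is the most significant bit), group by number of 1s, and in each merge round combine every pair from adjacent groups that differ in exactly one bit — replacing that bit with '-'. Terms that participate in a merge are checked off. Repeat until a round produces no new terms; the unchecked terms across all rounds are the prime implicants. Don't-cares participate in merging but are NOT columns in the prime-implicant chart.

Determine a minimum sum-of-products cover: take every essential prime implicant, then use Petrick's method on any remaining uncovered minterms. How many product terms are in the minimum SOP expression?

size-2^0 implicants → 0101(✓)  0110  1000(✓)  1010(✓)  1011(✓)  1100(✓)  1101(✓)  1111(✓)
size-2^1 implicants → -101  1-00  1-11  10-0  101-  11-1  110-
Unchecked terms (primes): -101, 0110, 1-00, 1-11, 10-0, 101-, 11-1, 110-
Minterm coverage:
  m5 ⊆ -101 [E]
  m6 ⊆ 0110 [E]
  m8 ⊆ 1-00,10-0
  m10 ⊆ 10-0,101-
  m11 ⊆ 1-11,101-
  m12 ⊆ 1-00,110-
  m13 ⊆ -101,11-1,110-
  m15 ⊆ 1-11,11-1
E = {-101, 0110}
Petrick residual → 1-00, 1-11, 10-0
Cover = bc'd + a'bcd' + ac'd' + acd + ab'd'  |cover|=5

5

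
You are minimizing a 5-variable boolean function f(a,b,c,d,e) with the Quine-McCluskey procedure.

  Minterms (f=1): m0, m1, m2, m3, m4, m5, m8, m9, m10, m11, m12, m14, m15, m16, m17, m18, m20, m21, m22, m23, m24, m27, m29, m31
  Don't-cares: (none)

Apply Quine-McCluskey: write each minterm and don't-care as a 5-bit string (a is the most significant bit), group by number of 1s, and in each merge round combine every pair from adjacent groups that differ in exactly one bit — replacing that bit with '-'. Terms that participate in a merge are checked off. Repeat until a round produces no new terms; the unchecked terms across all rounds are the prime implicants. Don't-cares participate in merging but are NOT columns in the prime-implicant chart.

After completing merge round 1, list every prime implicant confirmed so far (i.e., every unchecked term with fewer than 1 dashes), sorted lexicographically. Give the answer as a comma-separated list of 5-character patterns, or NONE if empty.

NONE

[col 0] 00000*, 00001*, 00010*, 00011*, 00100*, 00101*, 01000*, 01001*, 01010*, 01011*, 01100*, 01110*, 01111*, 10000*, 10001*, 10010*, 10100*, 10101*, 10110*, 10111*, 11000*, 11011*, 11101*, 11111*
[col 1] -0000*, -0001*, -0010*, -0100*, -0101*, -1000*, -1011*, -1111*, 0-000*, 0-001*, 0-010*, 0-011*, 0-100*, 00-00*, 00-01*, 000-0*, 000-1*, 0000-*, 0001-*, 0010-*, 01-00*, 01-10*, 01-11*, 010-0*, 010-1*, 0100-*, 0101-*, 011-0*, 0111-*, 1-000*, 1-101*, 1-111*, 10-00*, 10-01*, 10-10*, 100-0*, 1000-*, 101-0*, 101-1*, 1010-*, 1011-*, 11-11*, 111-1*
[col 2] --000, -0-00*, -0-01*, -00-0, -000-*, -010-*, -1-11, 0--00, 0-0-0*, 0-0-1*, 0-00-*, 0-01-*, 00-0-*, 000--*, 01--0, 01-1-, 010--*, 1-1-1, 10--0, 10-0-*, 101--
[col 3] -0-0-, 0-0--
Prime implicants: --000, -0-0-, -00-0, -1-11, 0--00, 0-0--, 01--0, 01-1-, 1-1-1, 10--0, 101--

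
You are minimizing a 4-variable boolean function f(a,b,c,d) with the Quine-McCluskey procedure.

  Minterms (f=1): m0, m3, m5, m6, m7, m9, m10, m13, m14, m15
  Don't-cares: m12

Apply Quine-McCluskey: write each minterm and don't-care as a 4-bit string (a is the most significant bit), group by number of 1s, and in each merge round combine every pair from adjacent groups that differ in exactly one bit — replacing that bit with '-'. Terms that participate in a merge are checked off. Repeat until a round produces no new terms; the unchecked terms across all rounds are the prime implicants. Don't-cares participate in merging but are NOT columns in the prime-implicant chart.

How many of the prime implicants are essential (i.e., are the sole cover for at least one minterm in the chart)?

[col 0] 0000, 0011*, 0101*, 0110*, 0111*, 1001*, 1010*, 1100*, 1101*, 1110*, 1111*
[col 1] -101*, -110*, -111*, 0-11, 01-1*, 011-*, 1-01, 1-10, 11-0*, 11-1*, 110-*, 111-*
[col 2] -1-1, -11-, 11--
Prime implicants: -1-1, -11-, 0-11, 0000, 1-01, 1-10, 11--
PI chart (minterm → PIs covering it):
  0 | 0000  (sole → essential)
  3 | 0-11  (sole → essential)
  5 | -1-1  (sole → essential)
  6 | -11-  (sole → essential)
  7 | -1-1,-11-,0-11
  9 | 1-01  (sole → essential)
  10 | 1-10  (sole → essential)
  13 | -1-1,1-01,11--
  14 | -11-,1-10,11--
  15 | -1-1,-11-,11--
Essential prime implicants: -1-1, -11-, 0-11, 0000, 1-01, 1-10

6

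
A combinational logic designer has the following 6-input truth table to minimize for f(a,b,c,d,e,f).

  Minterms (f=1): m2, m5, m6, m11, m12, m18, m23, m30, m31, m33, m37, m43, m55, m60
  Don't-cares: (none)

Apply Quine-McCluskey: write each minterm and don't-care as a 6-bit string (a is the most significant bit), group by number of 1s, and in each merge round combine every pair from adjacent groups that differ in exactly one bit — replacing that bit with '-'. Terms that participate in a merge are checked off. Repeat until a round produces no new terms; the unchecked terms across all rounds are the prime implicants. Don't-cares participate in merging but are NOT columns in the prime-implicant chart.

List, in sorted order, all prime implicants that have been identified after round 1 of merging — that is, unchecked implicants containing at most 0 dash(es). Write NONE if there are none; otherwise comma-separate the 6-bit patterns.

size-2^0 implicants → 000010(✓)  000101(✓)  000110(✓)  001011(✓)  001100  010010(✓)  010111(✓)  011110(✓)  011111(✓)  100001(✓)  100101(✓)  101011(✓)  110111(✓)  111100
size-2^1 implicants → -00101  -01011  -10111  0-0010  000-10  01-111  01111-  100-01
Unchecked terms (primes): -00101, -01011, -10111, 0-0010, 000-10, 001100, 01-111, 01111-, 100-01, 111100

001100, 111100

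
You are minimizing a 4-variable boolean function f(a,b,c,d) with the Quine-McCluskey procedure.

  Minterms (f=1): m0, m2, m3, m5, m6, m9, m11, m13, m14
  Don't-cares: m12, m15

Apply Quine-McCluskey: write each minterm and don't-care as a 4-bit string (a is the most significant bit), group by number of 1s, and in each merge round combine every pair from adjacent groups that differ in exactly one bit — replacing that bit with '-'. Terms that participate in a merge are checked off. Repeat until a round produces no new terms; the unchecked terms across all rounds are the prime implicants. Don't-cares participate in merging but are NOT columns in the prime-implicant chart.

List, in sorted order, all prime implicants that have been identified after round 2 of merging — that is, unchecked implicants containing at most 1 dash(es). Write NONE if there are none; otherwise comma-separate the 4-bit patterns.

size-2^0 implicants → 0000(✓)  0010(✓)  0011(✓)  0101(✓)  0110(✓)  1001(✓)  1011(✓)  1100(✓)  1101(✓)  1110(✓)  1111(✓)
size-2^1 implicants → -011  -101  -110  0-10  00-0  001-  1-01(✓)  1-11(✓)  10-1(✓)  11-0(✓)  11-1(✓)  110-(✓)  111-(✓)
size-2^2 implicants → 1--1  11--
Unchecked terms (primes): -011, -101, -110, 0-10, 00-0, 001-, 1--1, 11--

-011, -101, -110, 0-10, 00-0, 001-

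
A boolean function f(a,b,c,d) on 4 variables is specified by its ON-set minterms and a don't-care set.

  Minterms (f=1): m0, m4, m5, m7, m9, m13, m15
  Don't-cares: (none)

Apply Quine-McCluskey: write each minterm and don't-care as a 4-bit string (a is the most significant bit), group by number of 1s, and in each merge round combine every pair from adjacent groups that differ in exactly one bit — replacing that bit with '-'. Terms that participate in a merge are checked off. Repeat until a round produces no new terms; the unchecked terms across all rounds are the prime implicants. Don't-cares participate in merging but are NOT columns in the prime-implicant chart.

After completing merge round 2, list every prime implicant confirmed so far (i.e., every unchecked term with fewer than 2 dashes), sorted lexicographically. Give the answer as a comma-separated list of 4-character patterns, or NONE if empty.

0-00, 010-, 1-01

size-2^0 implicants → 0000(✓)  0100(✓)  0101(✓)  0111(✓)  1001(✓)  1101(✓)  1111(✓)
size-2^1 implicants → -101(✓)  -111(✓)  0-00  01-1(✓)  010-  1-01  11-1(✓)
size-2^2 implicants → -1-1
Unchecked terms (primes): -1-1, 0-00, 010-, 1-01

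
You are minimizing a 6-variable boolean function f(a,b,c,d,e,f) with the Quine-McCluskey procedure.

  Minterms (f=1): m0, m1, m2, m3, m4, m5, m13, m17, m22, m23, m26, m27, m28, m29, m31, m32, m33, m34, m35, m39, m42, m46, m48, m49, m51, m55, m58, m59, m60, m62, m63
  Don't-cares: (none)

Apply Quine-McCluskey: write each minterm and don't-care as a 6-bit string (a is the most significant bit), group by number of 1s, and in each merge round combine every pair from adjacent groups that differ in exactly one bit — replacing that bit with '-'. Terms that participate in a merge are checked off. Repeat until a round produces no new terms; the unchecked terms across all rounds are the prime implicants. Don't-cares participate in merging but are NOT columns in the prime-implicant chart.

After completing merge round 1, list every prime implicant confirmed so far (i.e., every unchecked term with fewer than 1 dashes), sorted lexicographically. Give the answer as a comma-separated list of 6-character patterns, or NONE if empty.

Round 0: 000000✓ 000001✓ 000010✓ 000011✓ 000100✓ 000101✓ 001101✓ 010001✓ 010110✓ 010111✓ 011010✓ 011011✓ 011100✓ 011101✓ 011111✓ 100000✓ 100001✓ 100010✓ 100011✓ 100111✓ 101010✓ 101110✓ 110000✓ 110001✓ 110011✓ 110111✓ 111010✓ 111011✓ 111100✓ 111110✓ 111111✓
Round 1: -00000✓ -00001✓ -00010✓ -00011✓ -10001✓ -10111✓ -11010✓ -11011✓ -11100 -11111✓ 0-0001✓ 0-1101 00-101 000-00✓ 000-01✓ 0000-0✓ 0000-1✓ 00000-✓ 00001-✓ 00010-✓ 01-111✓ 01011- 011-11✓ 01101-✓ 0111-1 01110- 1-0000✓ 1-0001✓ 1-0011✓ 1-0111✓ 1-1010✓ 1-1110✓ 10-010 100-11✓ 1000-0✓ 1000-1✓ 10000-✓ 10001-✓ 101-10✓ 11-011✓ 11-111✓ 110-11✓ 1100-1✓ 11000-✓ 111-10✓ 111-11✓ 11101-✓ 1111-0 11111-✓
Round 2: --0001 -000-0✓ -000-1✓ -0000-✓ -0001-✓ -1-111 -11-11 -1101- 000-0- 0000--✓ 1-0-11 1-00-1 1-000- 1-1-10 1000--✓ 11--11 111-1-
Round 3: -000--
PIs = {--0001, -000--, -1-111, -11-11, -1101-, -11100, 0-1101, 00-101, 000-0-, 01011-, 0111-1, 01110-, 1-0-11, 1-00-1, 1-000-, 1-1-10, 10-010, 11--11, 111-1-, 1111-0}

NONE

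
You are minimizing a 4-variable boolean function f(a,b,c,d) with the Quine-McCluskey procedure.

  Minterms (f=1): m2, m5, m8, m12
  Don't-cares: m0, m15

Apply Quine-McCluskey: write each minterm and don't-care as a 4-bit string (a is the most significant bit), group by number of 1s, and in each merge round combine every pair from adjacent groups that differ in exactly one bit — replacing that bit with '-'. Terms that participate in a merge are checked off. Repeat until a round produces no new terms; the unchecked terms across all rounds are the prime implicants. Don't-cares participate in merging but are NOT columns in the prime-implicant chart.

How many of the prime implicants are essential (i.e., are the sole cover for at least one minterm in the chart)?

[col 0] 0000*, 0010*, 0101, 1000*, 1100*, 1111
[col 1] -000, 00-0, 1-00
Prime implicants: -000, 00-0, 0101, 1-00, 1111
PI chart (minterm → PIs covering it):
  2 | 00-0  (sole → essential)
  5 | 0101  (sole → essential)
  8 | -000,1-00
  12 | 1-00  (sole → essential)
Essential prime implicants: 00-0, 0101, 1-00

3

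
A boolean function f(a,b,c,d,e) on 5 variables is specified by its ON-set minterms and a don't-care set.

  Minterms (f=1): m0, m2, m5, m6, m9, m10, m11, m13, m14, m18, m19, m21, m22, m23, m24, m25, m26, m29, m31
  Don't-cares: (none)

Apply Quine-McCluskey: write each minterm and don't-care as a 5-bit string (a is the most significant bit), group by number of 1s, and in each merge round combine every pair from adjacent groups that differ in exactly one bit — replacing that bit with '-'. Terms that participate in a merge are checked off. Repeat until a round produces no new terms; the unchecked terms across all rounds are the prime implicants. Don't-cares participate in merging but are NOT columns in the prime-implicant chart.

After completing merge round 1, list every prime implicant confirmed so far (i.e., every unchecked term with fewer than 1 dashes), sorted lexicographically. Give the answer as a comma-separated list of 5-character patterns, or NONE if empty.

size-2^0 implicants → 00000(✓)  00010(✓)  00101(✓)  00110(✓)  01001(✓)  01010(✓)  01011(✓)  01101(✓)  01110(✓)  10010(✓)  10011(✓)  10101(✓)  10110(✓)  10111(✓)  11000(✓)  11001(✓)  11010(✓)  11101(✓)  11111(✓)
size-2^1 implicants → -0010(✓)  -0101(✓)  -0110(✓)  -1001(✓)  -1010(✓)  -1101(✓)  0-010(✓)  0-101(✓)  0-110(✓)  00-10(✓)  000-0  01-01(✓)  01-10(✓)  010-1  0101-  1-010(✓)  1-101(✓)  1-111(✓)  10-10(✓)  10-11(✓)  1001-(✓)  101-1(✓)  1011-(✓)  11-01(✓)  110-0  1100-  111-1(✓)
size-2^2 implicants → --010  --101  -0-10  -1-01  0--10  1-1-1  10-1-
Unchecked terms (primes): --010, --101, -0-10, -1-01, 0--10, 000-0, 010-1, 0101-, 1-1-1, 10-1-, 110-0, 1100-

NONE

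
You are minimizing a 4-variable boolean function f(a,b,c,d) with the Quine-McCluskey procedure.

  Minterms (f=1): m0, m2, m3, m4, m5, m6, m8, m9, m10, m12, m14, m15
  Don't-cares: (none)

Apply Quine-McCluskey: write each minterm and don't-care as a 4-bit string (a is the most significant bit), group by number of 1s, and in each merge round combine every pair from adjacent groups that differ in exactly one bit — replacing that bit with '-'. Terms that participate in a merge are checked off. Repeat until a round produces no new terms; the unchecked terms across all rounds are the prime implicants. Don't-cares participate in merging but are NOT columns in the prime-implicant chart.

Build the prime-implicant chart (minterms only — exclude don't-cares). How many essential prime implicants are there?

5

Round 0: 0000✓ 0010✓ 0011✓ 0100✓ 0101✓ 0110✓ 1000✓ 1001✓ 1010✓ 1100✓ 1110✓ 1111✓
Round 1: -000✓ -010✓ -100✓ -110✓ 0-00✓ 0-10✓ 00-0✓ 001- 01-0✓ 010- 1-00✓ 1-10✓ 10-0✓ 100- 11-0✓ 111-
Round 2: --00✓ --10✓ -0-0✓ -1-0✓ 0--0✓ 1--0✓
Round 3: ---0
PIs = {---0, 001-, 010-, 100-, 111-}
Coverage chart:
  m0: ---0 ←essential
  m2: ---0,001-
  m3: 001- ←essential
  m4: ---0,010-
  m5: 010- ←essential
  m6: ---0 ←essential
  m8: ---0,100-
  m9: 100- ←essential
  m10: ---0 ←essential
  m12: ---0 ←essential
  m14: ---0,111-
  m15: 111- ←essential
Essential: ---0, 001-, 010-, 100-, 111-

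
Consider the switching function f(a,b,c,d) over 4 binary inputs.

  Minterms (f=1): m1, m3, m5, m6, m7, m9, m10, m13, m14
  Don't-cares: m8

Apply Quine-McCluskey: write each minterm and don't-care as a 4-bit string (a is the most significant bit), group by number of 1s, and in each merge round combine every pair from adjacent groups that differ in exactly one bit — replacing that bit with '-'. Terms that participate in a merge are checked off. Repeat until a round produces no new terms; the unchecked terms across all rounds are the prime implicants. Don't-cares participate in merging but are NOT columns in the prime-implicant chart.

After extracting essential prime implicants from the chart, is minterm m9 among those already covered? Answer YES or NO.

YES

[col 0] 0001*, 0011*, 0101*, 0110*, 0111*, 1000*, 1001*, 1010*, 1101*, 1110*
[col 1] -001*, -101*, -110, 0-01*, 0-11*, 00-1*, 01-1*, 011-, 1-01*, 1-10, 10-0, 100-
[col 2] --01, 0--1
Prime implicants: --01, -110, 0--1, 011-, 1-10, 10-0, 100-
PI chart (minterm → PIs covering it):
  1 | --01,0--1
  3 | 0--1  (sole → essential)
  5 | --01,0--1
  6 | -110,011-
  7 | 0--1,011-
  9 | --01,100-
  10 | 1-10,10-0
  13 | --01  (sole → essential)
  14 | -110,1-10
Essential prime implicants: --01, 0--1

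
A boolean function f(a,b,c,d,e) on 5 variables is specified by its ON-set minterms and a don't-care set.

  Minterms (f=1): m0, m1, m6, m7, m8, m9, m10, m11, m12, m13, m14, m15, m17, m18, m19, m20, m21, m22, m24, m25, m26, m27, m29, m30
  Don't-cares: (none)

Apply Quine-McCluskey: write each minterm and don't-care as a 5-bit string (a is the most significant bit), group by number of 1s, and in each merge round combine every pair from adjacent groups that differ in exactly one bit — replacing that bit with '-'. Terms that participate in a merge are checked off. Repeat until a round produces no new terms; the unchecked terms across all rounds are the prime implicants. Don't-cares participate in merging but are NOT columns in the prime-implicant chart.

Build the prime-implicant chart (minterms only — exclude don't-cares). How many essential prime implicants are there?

size-2^0 implicants → 00000(✓)  00001(✓)  00110(✓)  00111(✓)  01000(✓)  01001(✓)  01010(✓)  01011(✓)  01100(✓)  01101(✓)  01110(✓)  01111(✓)  10001(✓)  10010(✓)  10011(✓)  10100(✓)  10101(✓)  10110(✓)  11000(✓)  11001(✓)  11010(✓)  11011(✓)  11101(✓)  11110(✓)
size-2^1 implicants → -0001(✓)  -0110(✓)  -1000(✓)  -1001(✓)  -1010(✓)  -1011(✓)  -1101(✓)  -1110(✓)  0-000(✓)  0-001(✓)  0-110(✓)  0-111(✓)  0000-(✓)  0011-(✓)  01-00(✓)  01-01(✓)  01-10(✓)  01-11(✓)  010-0(✓)  010-1(✓)  0100-(✓)  0101-(✓)  011-0(✓)  011-1(✓)  0110-(✓)  0111-(✓)  1-001(✓)  1-010(✓)  1-011(✓)  1-101(✓)  1-110(✓)  10-01(✓)  10-10(✓)  100-1(✓)  1001-(✓)  101-0  1010-  11-01(✓)  11-10(✓)  110-0(✓)  110-1(✓)  1100-(✓)  1101-(✓)
size-2^2 implicants → --001  --110  -1-01  -1-10  -10-0(✓)  -10-1(✓)  -100-(✓)  -101-(✓)  0-00-  0-11-  01--0(✓)  01--1(✓)  01-0-(✓)  01-1-(✓)  010--(✓)  011--(✓)  1--01  1--10  1-0-1  1-01-  110--(✓)
size-2^3 implicants → -10--  01---
Unchecked terms (primes): --001, --110, -1-01, -1-10, -10--, 0-00-, 0-11-, 01---, 1--01, 1--10, 1-0-1, 1-01-, 101-0, 1010-
Minterm coverage:
  m0 ⊆ 0-00- [E]
  m1 ⊆ --001,0-00-
  m6 ⊆ --110,0-11-
  m7 ⊆ 0-11- [E]
  m8 ⊆ -10--,0-00-,01---
  m9 ⊆ --001,-1-01,-10--,0-00-,01---
  m10 ⊆ -1-10,-10--,01---
  m11 ⊆ -10--,01---
  m12 ⊆ 01--- [E]
  m13 ⊆ -1-01,01---
  m14 ⊆ --110,-1-10,0-11-,01---
  m15 ⊆ 0-11-,01---
  m17 ⊆ --001,1--01,1-0-1
  m18 ⊆ 1--10,1-01-
  m19 ⊆ 1-0-1,1-01-
  m20 ⊆ 101-0,1010-
  m21 ⊆ 1--01,1010-
  m22 ⊆ --110,1--10,101-0
  m24 ⊆ -10-- [E]
  m25 ⊆ --001,-1-01,-10--,1--01,1-0-1
  m26 ⊆ -1-10,-10--,1--10,1-01-
  m27 ⊆ -10--,1-0-1,1-01-
  m29 ⊆ -1-01,1--01
  m30 ⊆ --110,-1-10,1--10
E = {-10--, 0-00-, 0-11-, 01---}

4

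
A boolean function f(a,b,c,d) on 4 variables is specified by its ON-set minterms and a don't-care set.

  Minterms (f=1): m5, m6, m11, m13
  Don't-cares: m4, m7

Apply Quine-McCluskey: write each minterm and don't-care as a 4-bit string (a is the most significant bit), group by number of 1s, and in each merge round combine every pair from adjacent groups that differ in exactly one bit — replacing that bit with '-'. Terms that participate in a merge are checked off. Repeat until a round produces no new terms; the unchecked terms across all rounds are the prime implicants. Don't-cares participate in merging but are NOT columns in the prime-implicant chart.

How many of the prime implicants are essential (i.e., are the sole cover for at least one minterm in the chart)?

size-2^0 implicants → 0100(✓)  0101(✓)  0110(✓)  0111(✓)  1011  1101(✓)
size-2^1 implicants → -101  01-0(✓)  01-1(✓)  010-(✓)  011-(✓)
size-2^2 implicants → 01--
Unchecked terms (primes): -101, 01--, 1011
Minterm coverage:
  m5 ⊆ -101,01--
  m6 ⊆ 01-- [E]
  m11 ⊆ 1011 [E]
  m13 ⊆ -101 [E]
E = {-101, 01--, 1011}

3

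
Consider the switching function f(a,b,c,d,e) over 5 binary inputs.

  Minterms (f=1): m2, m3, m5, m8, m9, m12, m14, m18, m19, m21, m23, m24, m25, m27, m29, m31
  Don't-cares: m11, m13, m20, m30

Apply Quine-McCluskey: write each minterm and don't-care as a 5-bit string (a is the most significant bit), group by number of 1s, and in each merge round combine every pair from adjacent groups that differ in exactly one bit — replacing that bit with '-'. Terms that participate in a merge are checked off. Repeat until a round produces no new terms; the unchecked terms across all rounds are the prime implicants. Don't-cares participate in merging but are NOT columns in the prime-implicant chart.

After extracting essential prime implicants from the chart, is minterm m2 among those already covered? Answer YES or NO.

YES

[col 0] 00010*, 00011*, 00101*, 01000*, 01001*, 01011*, 01100*, 01101*, 01110*, 10010*, 10011*, 10100*, 10101*, 10111*, 11000*, 11001*, 11011*, 11101*, 11110*, 11111*
[col 1] -0010*, -0011*, -0101*, -1000*, -1001*, -1011*, -1101*, -1110, 0-011*, 0-101*, 0001-*, 01-00*, 01-01*, 010-1*, 0100-*, 011-0, 0110-*, 1-011*, 1-101*, 1-111*, 10-11*, 1001-*, 101-1*, 1010-, 11-01*, 11-11*, 110-1*, 1100-*, 111-1*, 1111-
[col 2] --011, --101, -001-, -1-01, -10-1, -100-, 01-0-, 1--11, 1-1-1, 11--1
Prime implicants: --011, --101, -001-, -1-01, -10-1, -100-, -1110, 01-0-, 011-0, 1--11, 1-1-1, 1010-, 11--1, 1111-
PI chart (minterm → PIs covering it):
  2 | -001-  (sole → essential)
  3 | --011,-001-
  5 | --101  (sole → essential)
  8 | -100-,01-0-
  9 | -1-01,-10-1,-100-,01-0-
  12 | 01-0-,011-0
  14 | -1110,011-0
  18 | -001-  (sole → essential)
  19 | --011,-001-,1--11
  21 | --101,1-1-1,1010-
  23 | 1--11,1-1-1
  24 | -100-  (sole → essential)
  25 | -1-01,-10-1,-100-,11--1
  27 | --011,-10-1,1--11,11--1
  29 | --101,-1-01,1-1-1,11--1
  31 | 1--11,1-1-1,11--1,1111-
Essential prime implicants: --101, -001-, -100-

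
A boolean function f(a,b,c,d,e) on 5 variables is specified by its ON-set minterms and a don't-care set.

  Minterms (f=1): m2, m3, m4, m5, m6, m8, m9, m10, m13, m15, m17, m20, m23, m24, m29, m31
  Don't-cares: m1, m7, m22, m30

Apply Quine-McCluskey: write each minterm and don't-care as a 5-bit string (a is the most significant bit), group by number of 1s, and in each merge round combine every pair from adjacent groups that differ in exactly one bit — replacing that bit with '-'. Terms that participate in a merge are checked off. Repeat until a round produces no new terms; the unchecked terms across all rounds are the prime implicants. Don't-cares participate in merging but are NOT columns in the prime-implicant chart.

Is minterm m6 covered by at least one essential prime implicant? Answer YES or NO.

YES

size-2^0 implicants → 00001(✓)  00010(✓)  00011(✓)  00100(✓)  00101(✓)  00110(✓)  00111(✓)  01000(✓)  01001(✓)  01010(✓)  01101(✓)  01111(✓)  10001(✓)  10100(✓)  10110(✓)  10111(✓)  11000(✓)  11101(✓)  11110(✓)  11111(✓)
size-2^1 implicants → -0001  -0100(✓)  -0110(✓)  -0111(✓)  -1000  -1101(✓)  -1111(✓)  0-001(✓)  0-010  0-101(✓)  0-111(✓)  00-01(✓)  00-10(✓)  00-11(✓)  000-1(✓)  0001-(✓)  001-0(✓)  001-1(✓)  0010-(✓)  0011-(✓)  01-01(✓)  010-0  0100-  011-1(✓)  1-110(✓)  1-111(✓)  101-0(✓)  1011-(✓)  111-1(✓)  1111-(✓)
size-2^2 implicants → --111  -01-0  -011-  -11-1  0--01  0-1-1  00--1  00-1-  001--  1-11-
Unchecked terms (primes): --111, -0001, -01-0, -011-, -1000, -11-1, 0--01, 0-010, 0-1-1, 00--1, 00-1-, 001--, 010-0, 0100-, 1-11-
Minterm coverage:
  m2 ⊆ 0-010,00-1-
  m3 ⊆ 00--1,00-1-
  m4 ⊆ -01-0,001--
  m5 ⊆ 0--01,0-1-1,00--1,001--
  m6 ⊆ -01-0,-011-,00-1-,001--
  m8 ⊆ -1000,010-0,0100-
  m9 ⊆ 0--01,0100-
  m10 ⊆ 0-010,010-0
  m13 ⊆ -11-1,0--01,0-1-1
  m15 ⊆ --111,-11-1,0-1-1
  m17 ⊆ -0001 [E]
  m20 ⊆ -01-0 [E]
  m23 ⊆ --111,-011-,1-11-
  m24 ⊆ -1000 [E]
  m29 ⊆ -11-1 [E]
  m31 ⊆ --111,-11-1,1-11-
E = {-0001, -01-0, -1000, -11-1}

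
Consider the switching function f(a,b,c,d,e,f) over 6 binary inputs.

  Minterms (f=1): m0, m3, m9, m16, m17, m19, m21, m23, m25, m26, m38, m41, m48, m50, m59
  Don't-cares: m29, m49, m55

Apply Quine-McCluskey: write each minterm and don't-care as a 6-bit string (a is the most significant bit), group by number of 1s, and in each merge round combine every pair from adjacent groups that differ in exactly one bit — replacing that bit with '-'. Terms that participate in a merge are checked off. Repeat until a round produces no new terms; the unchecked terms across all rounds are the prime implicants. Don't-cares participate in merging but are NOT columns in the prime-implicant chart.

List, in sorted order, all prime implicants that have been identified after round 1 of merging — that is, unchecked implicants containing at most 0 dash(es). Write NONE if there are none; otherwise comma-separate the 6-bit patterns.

011010, 100110, 111011

size-2^0 implicants → 000000(✓)  000011(✓)  001001(✓)  010000(✓)  010001(✓)  010011(✓)  010101(✓)  010111(✓)  011001(✓)  011010  011101(✓)  100110  101001(✓)  110000(✓)  110001(✓)  110010(✓)  110111(✓)  111011
size-2^1 implicants → -01001  -10000(✓)  -10001(✓)  -10111  0-0000  0-0011  0-1001  01-001(✓)  01-101(✓)  010-01(✓)  010-11(✓)  0100-1(✓)  01000-(✓)  0101-1(✓)  011-01(✓)  1100-0  11000-(✓)
size-2^2 implicants → -1000-  01--01  010--1
Unchecked terms (primes): -01001, -1000-, -10111, 0-0000, 0-0011, 0-1001, 01--01, 010--1, 011010, 100110, 1100-0, 111011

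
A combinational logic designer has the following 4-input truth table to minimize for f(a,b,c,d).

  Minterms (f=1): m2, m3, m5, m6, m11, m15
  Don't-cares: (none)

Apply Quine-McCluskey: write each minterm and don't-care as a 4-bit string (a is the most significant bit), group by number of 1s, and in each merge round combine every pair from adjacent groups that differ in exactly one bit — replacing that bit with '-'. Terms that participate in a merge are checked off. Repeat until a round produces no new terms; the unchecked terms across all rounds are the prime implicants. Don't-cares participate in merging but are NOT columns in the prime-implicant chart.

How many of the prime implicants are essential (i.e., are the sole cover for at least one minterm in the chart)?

[col 0] 0010*, 0011*, 0101, 0110*, 1011*, 1111*
[col 1] -011, 0-10, 001-, 1-11
Prime implicants: -011, 0-10, 001-, 0101, 1-11
PI chart (minterm → PIs covering it):
  2 | 0-10,001-
  3 | -011,001-
  5 | 0101  (sole → essential)
  6 | 0-10  (sole → essential)
  11 | -011,1-11
  15 | 1-11  (sole → essential)
Essential prime implicants: 0-10, 0101, 1-11

3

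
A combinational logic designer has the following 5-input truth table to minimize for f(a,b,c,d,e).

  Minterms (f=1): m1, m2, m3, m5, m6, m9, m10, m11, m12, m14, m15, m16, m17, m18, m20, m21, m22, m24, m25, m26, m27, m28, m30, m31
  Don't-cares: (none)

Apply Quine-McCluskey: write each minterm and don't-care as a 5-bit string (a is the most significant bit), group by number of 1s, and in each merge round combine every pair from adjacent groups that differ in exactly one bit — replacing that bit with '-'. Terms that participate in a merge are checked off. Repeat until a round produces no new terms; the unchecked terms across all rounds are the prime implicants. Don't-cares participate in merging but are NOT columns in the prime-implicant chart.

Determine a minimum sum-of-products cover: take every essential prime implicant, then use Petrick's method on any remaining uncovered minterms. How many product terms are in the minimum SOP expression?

Round 0: 00001✓ 00010✓ 00011✓ 00101✓ 00110✓ 01001✓ 01010✓ 01011✓ 01100✓ 01110✓ 01111✓ 10000✓ 10001✓ 10010✓ 10100✓ 10101✓ 10110✓ 11000✓ 11001✓ 11010✓ 11011✓ 11100✓ 11110✓ 11111✓
Round 1: -0001✓ -0010✓ -0101✓ -0110✓ -1001✓ -1010✓ -1011✓ -1100✓ -1110✓ -1111✓ 0-001✓ 0-010✓ 0-011✓ 0-110✓ 00-01✓ 00-10✓ 000-1✓ 0001-✓ 01-10✓ 01-11✓ 010-1✓ 0101-✓ 011-0✓ 0111-✓ 1-000✓ 1-001✓ 1-010✓ 1-100✓ 1-110✓ 10-00✓ 10-01✓ 10-10✓ 100-0✓ 1000-✓ 101-0✓ 1010-✓ 11-00✓ 11-10✓ 11-11✓ 110-0✓ 110-1✓ 1100-✓ 1101-✓ 111-0✓ 1111-✓
Round 2: --001 --010✓ --110✓ -0-01 -0-10✓ -1-10✓ -1-11✓ -10-1 -101-✓ -11-0 -111-✓ 0--10✓ 0-0-1 0-01- 01-1-✓ 1--00✓ 1--10✓ 1-0-0✓ 1-00- 1-1-0✓ 10--0✓ 10-0- 11--0✓ 11-1-✓ 110--
Round 3: ---10 -1-1- 1---0
PIs = {---10, --001, -0-01, -1-1-, -10-1, -11-0, 0-0-1, 0-01-, 1---0, 1-00-, 10-0-, 110--}
Coverage chart:
  m1: --001,-0-01,0-0-1
  m2: ---10,0-01-
  m3: 0-0-1,0-01-
  m5: -0-01 ←essential
  m6: ---10 ←essential
  m9: --001,-10-1,0-0-1
  m10: ---10,-1-1-,0-01-
  m11: -1-1-,-10-1,0-0-1,0-01-
  m12: -11-0 ←essential
  m14: ---10,-1-1-,-11-0
  m15: -1-1- ←essential
  m16: 1---0,1-00-,10-0-
  m17: --001,-0-01,1-00-,10-0-
  m18: ---10,1---0
  m20: 1---0,10-0-
  m21: -0-01,10-0-
  m22: ---10,1---0
  m24: 1---0,1-00-,110--
  m25: --001,-10-1,1-00-,110--
  m26: ---10,-1-1-,1---0,110--
  m27: -1-1-,-10-1,110--
  m28: -11-0,1---0
  m30: ---10,-1-1-,-11-0,1---0
  m31: -1-1- ←essential
Essential: ---10, -0-01, -1-1-, -11-0
Petrick residual → --001, 0-0-1, 1---0
Min cover (7 terms): de' + c'd'e + b'd'e + bd + bce' + a'c'e + ae'

7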